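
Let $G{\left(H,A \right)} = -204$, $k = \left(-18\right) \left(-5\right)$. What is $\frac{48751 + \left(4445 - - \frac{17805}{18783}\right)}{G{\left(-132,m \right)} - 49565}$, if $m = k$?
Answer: $- \frac{333066091}{311603709} \approx -1.0689$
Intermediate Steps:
$k = 90$
$m = 90$
$\frac{48751 + \left(4445 - - \frac{17805}{18783}\right)}{G{\left(-132,m \right)} - 49565} = \frac{48751 + \left(4445 - - \frac{17805}{18783}\right)}{-204 - 49565} = \frac{48751 + \left(4445 - \left(-17805\right) \frac{1}{18783}\right)}{-49769} = \left(48751 + \left(4445 - - \frac{5935}{6261}\right)\right) \left(- \frac{1}{49769}\right) = \left(48751 + \left(4445 + \frac{5935}{6261}\right)\right) \left(- \frac{1}{49769}\right) = \left(48751 + \frac{27836080}{6261}\right) \left(- \frac{1}{49769}\right) = \frac{333066091}{6261} \left(- \frac{1}{49769}\right) = - \frac{333066091}{311603709}$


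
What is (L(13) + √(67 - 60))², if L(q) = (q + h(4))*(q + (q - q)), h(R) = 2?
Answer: (195 + √7)² ≈ 39064.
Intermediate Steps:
L(q) = q*(2 + q) (L(q) = (q + 2)*(q + (q - q)) = (2 + q)*(q + 0) = (2 + q)*q = q*(2 + q))
(L(13) + √(67 - 60))² = (13*(2 + 13) + √(67 - 60))² = (13*15 + √7)² = (195 + √7)²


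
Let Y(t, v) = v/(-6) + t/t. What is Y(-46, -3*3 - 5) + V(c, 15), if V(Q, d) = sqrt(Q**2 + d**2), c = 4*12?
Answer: 10/3 + 3*sqrt(281) ≈ 53.622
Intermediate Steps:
c = 48
Y(t, v) = 1 - v/6 (Y(t, v) = v*(-1/6) + 1 = -v/6 + 1 = 1 - v/6)
Y(-46, -3*3 - 5) + V(c, 15) = (1 - (-3*3 - 5)/6) + sqrt(48**2 + 15**2) = (1 - (-9 - 5)/6) + sqrt(2304 + 225) = (1 - 1/6*(-14)) + sqrt(2529) = (1 + 7/3) + 3*sqrt(281) = 10/3 + 3*sqrt(281)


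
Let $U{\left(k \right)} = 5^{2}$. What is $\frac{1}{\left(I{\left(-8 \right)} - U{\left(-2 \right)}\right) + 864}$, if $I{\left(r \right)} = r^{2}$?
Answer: $\frac{1}{903} \approx 0.0011074$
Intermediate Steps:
$U{\left(k \right)} = 25$
$\frac{1}{\left(I{\left(-8 \right)} - U{\left(-2 \right)}\right) + 864} = \frac{1}{\left(\left(-8\right)^{2} - 25\right) + 864} = \frac{1}{\left(64 - 25\right) + 864} = \frac{1}{39 + 864} = \frac{1}{903}$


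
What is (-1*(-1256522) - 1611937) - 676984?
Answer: -1032399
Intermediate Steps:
(-1*(-1256522) - 1611937) - 676984 = (1256522 - 1611937) - 676984 = -355415 - 676984 = -1032399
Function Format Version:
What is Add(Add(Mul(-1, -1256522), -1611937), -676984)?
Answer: -1032399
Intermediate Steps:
Add(Add(Mul(-1, -1256522), -1611937), -676984) = Add(Add(1256522, -1611937), -676984) = Add(-355415, -676984) = -1032399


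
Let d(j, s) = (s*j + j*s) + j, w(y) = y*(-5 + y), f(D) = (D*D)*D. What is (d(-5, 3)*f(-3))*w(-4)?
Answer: 34020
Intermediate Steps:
f(D) = D³ (f(D) = D²*D = D³)
d(j, s) = j + 2*j*s (d(j, s) = (j*s + j*s) + j = 2*j*s + j = j + 2*j*s)
(d(-5, 3)*f(-3))*w(-4) = (-5*(1 + 2*3)*(-3)³)*(-4*(-5 - 4)) = (-5*(1 + 6)*(-27))*(-4*(-9)) = (-5*7*(-27))*36 = -35*(-27)*36 = 945*36 = 34020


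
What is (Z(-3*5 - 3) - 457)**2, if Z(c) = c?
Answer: 225625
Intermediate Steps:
(Z(-3*5 - 3) - 457)**2 = ((-3*5 - 3) - 457)**2 = ((-15 - 3) - 457)**2 = (-18 - 457)**2 = (-475)**2 = 225625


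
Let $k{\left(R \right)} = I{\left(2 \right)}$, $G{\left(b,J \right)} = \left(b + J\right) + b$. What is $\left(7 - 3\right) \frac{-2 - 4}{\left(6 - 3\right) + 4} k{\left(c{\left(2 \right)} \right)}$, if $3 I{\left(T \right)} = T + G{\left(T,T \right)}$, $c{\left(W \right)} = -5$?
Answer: $- \frac{64}{7} \approx -9.1429$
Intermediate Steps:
$G{\left(b,J \right)} = J + 2 b$ ($G{\left(b,J \right)} = \left(J + b\right) + b = J + 2 b$)
$I{\left(T \right)} = \frac{4 T}{3}$ ($I{\left(T \right)} = \frac{T + \left(T + 2 T\right)}{3} = \frac{T + 3 T}{3} = \frac{4 T}{3}$)
$k{\left(R \right)} = \frac{8}{3}$ ($k{\left(R \right)} = \frac{4}{3} \cdot 2 = \frac{8}{3}$)
$\left(7 - 3\right) \frac{-2 - 4}{\left(6 - 3\right) + 4} k{\left(c{\left(2 \right)} \right)} = \left(7 - 3\right) \frac{-2 - 4}{\left(6 - 3\right) + 4} \cdot \frac{8}{3} = 4 \left(- \frac{6}{\left(6 - 3\right) + 4}\right) \frac{8}{3} = 4 \left(- \frac{6}{3 + 4}\right) \frac{8}{3} = 4 \left(- \frac{6}{7}\right) \frac{8}{3} = \left(- \frac{24}{7}\right) \frac{8}{3} = - \frac{64}{7}$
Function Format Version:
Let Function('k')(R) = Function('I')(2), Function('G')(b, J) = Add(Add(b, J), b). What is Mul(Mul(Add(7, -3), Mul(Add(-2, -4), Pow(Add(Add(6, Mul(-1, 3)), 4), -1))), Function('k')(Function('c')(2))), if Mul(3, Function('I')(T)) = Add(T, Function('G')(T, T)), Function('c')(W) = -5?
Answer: Rational(-64, 7) ≈ -9.1429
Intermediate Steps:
Function('G')(b, J) = Add(J, Mul(2, b)) (Function('G')(b, J) = Add(Add(J, b), b) = Add(J, Mul(2, b)))
Function('I')(T) = Mul(Rational(4, 3), T) (Function('I')(T) = Mul(Rational(1, 3), Add(T, Add(T, Mul(2, T)))) = Mul(Rational(1, 3), Add(T, Mul(3, T))) = Mul(Rational(1, 3), Mul(4, T)) = Mul(Rational(4, 3), T))
Function('k')(R) = Rational(8, 3) (Function('k')(R) = Mul(Rational(4, 3), 2) = Rational(8, 3))
Mul(Mul(Add(7, -3), Mul(Add(-2, -4), Pow(Add(Add(6, Mul(-1, 3)), 4), -1))), Function('k')(Function('c')(2))) = Mul(Mul(Add(7, -3), Mul(Add(-2, -4), Pow(Add(Add(6, Mul(-1, 3)), 4), -1))), Rational(8, 3)) = Mul(Mul(4, Mul(-6, Pow(Add(Add(6, -3), 4), -1))), Rational(8, 3)) = Mul(Mul(4, Mul(-6, Pow(Add(3, 4), -1))), Rational(8, 3)) = Mul(Mul(4, Mul(-6, Pow(7, -1))), Rational(8, 3)) = Mul(Mul(4, Mul(-6, Rational(1, 7))), Rational(8, 3)) = Mul(Mul(4, Rational(-6, 7)), Rational(8, 3)) = Mul(Rational(-24, 7), Rational(8, 3)) = Rational(-64, 7)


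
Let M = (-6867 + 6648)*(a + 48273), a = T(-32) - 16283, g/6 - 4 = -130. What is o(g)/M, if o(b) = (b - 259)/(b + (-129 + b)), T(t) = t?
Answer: -35/396035658 ≈ -8.8376e-8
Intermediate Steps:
g = -756 (g = 24 + 6*(-130) = 24 - 780 = -756)
o(b) = (-259 + b)/(-129 + 2*b)
a = -16315 (a = -32 - 16283 = -16315)
M = -6998802 (M = (-6867 + 6648)*(-16315 + 48273) = -219*31958 = -6998802)
o(g)/M = ((-259 - 756)/(-129 + 2*(-756)))/(-6998802) = (-1015/(-129 - 1512))*(-1/6998802) = (-1015/(-1641))*(-1/6998802) = -1/1641*(-1015)*(-1/6998802) = (1015/1641)*(-1/6998802) = -35/396035658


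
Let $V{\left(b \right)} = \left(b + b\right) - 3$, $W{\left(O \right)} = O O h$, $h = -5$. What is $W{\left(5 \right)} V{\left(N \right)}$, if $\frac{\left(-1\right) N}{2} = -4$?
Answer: $-1625$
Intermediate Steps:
$N = 8$ ($N = \left(-2\right) \left(-4\right) = 8$)
$W{\left(O \right)} = - 5 O^{2}$ ($W{\left(O \right)} = O O \left(-5\right) = O^{2} \left(-5\right) = - 5 O^{2}$)
$V{\left(b \right)} = -3 + 2 b$ ($V{\left(b \right)} = 2 b - 3 = -3 + 2 b$)
$W{\left(5 \right)} V{\left(N \right)} = - 5 \cdot 5^{2} \left(-3 + 2 \cdot 8\right) = \left(-5\right) 25 \left(-3 + 16\right) = \left(-125\right) 13 = -1625$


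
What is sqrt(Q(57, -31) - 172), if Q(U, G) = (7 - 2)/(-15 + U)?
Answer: I*sqrt(303198)/42 ≈ 13.11*I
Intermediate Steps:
Q(U, G) = 5/(-15 + U)
sqrt(Q(57, -31) - 172) = sqrt(5/(-15 + 57) - 172) = sqrt(5/42 - 172) = sqrt(-7219/42) = I*sqrt(303198)/42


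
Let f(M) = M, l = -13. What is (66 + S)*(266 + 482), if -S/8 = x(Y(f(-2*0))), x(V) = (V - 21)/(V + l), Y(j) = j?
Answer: 516120/13 ≈ 39702.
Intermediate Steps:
x(V) = (-21 + V)/(-13 + V) (x(V) = (V - 21)/(V - 13) = (-21 + V)/(-13 + V))
S = -168/13 (S = -8*(-21 - 2*0)/(-13 - 2*0) = -8*(-21 + 0)/(-13 + 0) = -8*(-21)/(-13) = -(-8)*(-21)/13 = -8*21/13 = -168/13 ≈ -12.923)
(66 + S)*(266 + 482) = (66 - 168/13)*(266 + 482) = (690/13)*748 = 516120/13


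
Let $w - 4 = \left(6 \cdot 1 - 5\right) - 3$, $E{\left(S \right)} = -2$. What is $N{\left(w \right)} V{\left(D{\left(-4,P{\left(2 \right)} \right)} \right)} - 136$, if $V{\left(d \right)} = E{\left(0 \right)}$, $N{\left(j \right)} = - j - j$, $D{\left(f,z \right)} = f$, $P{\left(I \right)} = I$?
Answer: $-128$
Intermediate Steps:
$w = 2$ ($w = 4 + \left(\left(6 \cdot 1 - 5\right) - 3\right) = 4 + \left(\left(6 - 5\right) - 3\right) = 4 + \left(1 - 3\right) = 4 - 2 = 2$)
$N{\left(j \right)} = - 2 j$
$V{\left(d \right)} = -2$
$N{\left(w \right)} V{\left(D{\left(-4,P{\left(2 \right)} \right)} \right)} - 136 = \left(-2\right) 2 \left(-2\right) - 136 = \left(-4\right) \left(-2\right) - 136 = 8 - 136 = -128$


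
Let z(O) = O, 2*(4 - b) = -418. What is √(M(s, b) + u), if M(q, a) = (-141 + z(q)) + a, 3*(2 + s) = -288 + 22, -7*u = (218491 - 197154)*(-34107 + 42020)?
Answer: I*√10636908135/21 ≈ 4911.2*I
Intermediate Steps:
b = 213 (b = 4 - ½*(-418) = 4 + 209 = 213)
u = -168839681/7 (u = -(218491 - 197154)*(-34107 + 42020)/7 = -21337*7913/7 = -⅐*168839681 = -168839681/7 ≈ -2.4120e+7)
s = -272/3 (s = -2 + (-288 + 22)/3 = -2 + (⅓)*(-266) = -2 - 266/3 = -272/3 ≈ -90.667)
M(q, a) = -141 + a + q (M(q, a) = (-141 + q) + a = -141 + a + q)
√(M(s, b) + u) = √((-141 + 213 - 272/3) - 168839681/7) = √(-56/3 - 168839681/7) = √(-506519435/21) = I*√10636908135/21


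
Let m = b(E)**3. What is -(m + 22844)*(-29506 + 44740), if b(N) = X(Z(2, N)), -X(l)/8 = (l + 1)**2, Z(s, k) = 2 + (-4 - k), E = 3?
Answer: 31600008072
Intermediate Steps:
Z(s, k) = -2 - k
X(l) = -8*(1 + l)**2 (X(l) = -8*(l + 1)**2 = -8*(1 + l)**2)
b(N) = -8*(-1 - N)**2 (b(N) = -8*(1 + (-2 - N))**2 = -8*(-1 - N)**2)
m = -2097152 (m = (-8*(1 + 3)**2)**3 = (-8*4**2)**3 = (-8*16)**3 = (-128)**3 = -2097152)
-(m + 22844)*(-29506 + 44740) = -(-2097152 + 22844)*(-29506 + 44740) = -(-2074308)*15234 = -1*(-31600008072) = 31600008072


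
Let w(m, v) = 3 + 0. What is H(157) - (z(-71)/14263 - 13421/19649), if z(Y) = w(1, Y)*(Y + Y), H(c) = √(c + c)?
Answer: 199794197/280253687 + √314 ≈ 18.433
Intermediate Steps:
w(m, v) = 3
H(c) = √2*√c (H(c) = √(2*c) = √2*√c)
z(Y) = 6*Y (z(Y) = 3*(Y + Y) = 3*(2*Y) = 6*Y)
H(157) - (z(-71)/14263 - 13421/19649) = √2*√157 - ((6*(-71))/14263 - 13421/19649) = √314 - (-426*1/14263 - 13421*1/19649) = √314 - (-426/14263 - 13421/19649) = √314 - 1*(-199794197/280253687) = √314 + 199794197/280253687 = 199794197/280253687 + √314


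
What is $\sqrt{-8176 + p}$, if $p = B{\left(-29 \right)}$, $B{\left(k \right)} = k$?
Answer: $i \sqrt{8205} \approx 90.581 i$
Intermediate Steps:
$p = -29$
$\sqrt{-8176 + p} = \sqrt{-8176 - 29} = \sqrt{-8205} = i \sqrt{8205}$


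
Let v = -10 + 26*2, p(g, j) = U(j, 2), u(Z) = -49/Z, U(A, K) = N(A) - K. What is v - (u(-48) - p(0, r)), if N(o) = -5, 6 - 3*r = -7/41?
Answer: 1631/48 ≈ 33.979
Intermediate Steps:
r = 253/123 (r = 2 - (-7)/(3*41) = 2 - ⅓*(-7/41) = 2 + 7/123 = 253/123 ≈ 2.0569)
U(A, K) = -5 - K
p(g, j) = -7 (p(g, j) = -5 - 1*2 = -5 - 2 = -7)
v = 42 (v = -10 + 52 = 42)
v - (u(-48) - p(0, r)) = 42 - (-49/(-48) - 1*(-7)) = 42 - (-49*(-1/48) + 7) = 42 - (49/48 + 7) = 42 - 1*385/48 = 42 - 385/48 = 1631/48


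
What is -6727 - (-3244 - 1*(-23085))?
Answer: -26568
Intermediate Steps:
-6727 - (-3244 - 1*(-23085)) = -6727 - (-3244 + 23085) = -6727 - 1*19841 = -6727 - 19841 = -26568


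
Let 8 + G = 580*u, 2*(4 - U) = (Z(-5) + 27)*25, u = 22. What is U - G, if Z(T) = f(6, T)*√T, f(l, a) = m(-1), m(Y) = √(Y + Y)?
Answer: -26171/2 + 25*√10/2 ≈ -13046.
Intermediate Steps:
m(Y) = √2*√Y (m(Y) = √(2*Y) = √2*√Y)
f(l, a) = I*√2 (f(l, a) = √2*√(-1) = √2*I = I*√2)
Z(T) = I*√2*√T (Z(T) = (I*√2)*√T = I*√2*√T)
U = -667/2 + 25*√10/2 (U = 4 - (I*√2*√(-5) + 27)*25/2 = 4 - (I*√2*(I*√5) + 27)*25/2 = 4 - (-√10 + 27)*25/2 = 4 - (27 - √10)*25/2 = 4 - (675 - 25*√10)/2 = 4 + (-675/2 + 25*√10/2) = -667/2 + 25*√10/2 ≈ -293.97)
G = 12752 (G = -8 + 580*22 = -8 + 12760 = 12752)
U - G = (-667/2 + 25*√10/2) - 1*12752 = (-667/2 + 25*√10/2) - 12752 = -26171/2 + 25*√10/2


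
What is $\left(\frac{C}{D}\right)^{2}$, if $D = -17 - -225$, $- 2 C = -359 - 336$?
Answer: $\frac{483025}{173056} \approx 2.7911$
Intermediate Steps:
$C = \frac{695}{2}$ ($C = - \frac{-359 - 336}{2} = \left(- \frac{1}{2}\right) \left(-695\right) = \frac{695}{2} \approx 347.5$)
$D = 208$ ($D = -17 + 225 = 208$)
$\left(\frac{C}{D}\right)^{2} = \left(\frac{695}{2 \cdot 208}\right)^{2} = \left(\frac{695}{2} \cdot \frac{1}{208}\right)^{2} = \left(\frac{695}{416}\right)^{2} = \frac{483025}{173056}$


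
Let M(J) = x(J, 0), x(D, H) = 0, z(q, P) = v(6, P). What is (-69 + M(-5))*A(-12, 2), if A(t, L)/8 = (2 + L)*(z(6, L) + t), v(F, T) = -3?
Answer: 33120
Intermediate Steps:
z(q, P) = -3
A(t, L) = 8*(-3 + t)*(2 + L) (A(t, L) = 8*((2 + L)*(-3 + t)) = 8*((-3 + t)*(2 + L)) = 8*(-3 + t)*(2 + L))
M(J) = 0
(-69 + M(-5))*A(-12, 2) = (-69 + 0)*(-48 - 24*2 + 16*(-12) + 8*2*(-12)) = -69*(-48 - 48 - 192 - 192) = -69*(-480) = 33120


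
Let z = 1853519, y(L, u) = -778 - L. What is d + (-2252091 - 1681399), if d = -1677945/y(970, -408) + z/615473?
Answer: -4230796675271763/1075846804 ≈ -3.9325e+6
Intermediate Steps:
d = 1035969794197/1075846804 (d = -1677945/(-778 - 1*970) + 1853519/615473 = -1677945/(-778 - 970) + 1853519*(1/615473) = -1677945/(-1748) + 1853519/615473 = -1677945*(-1/1748) + 1853519/615473 = 1677945/1748 + 1853519/615473 = 1035969794197/1075846804 ≈ 962.93)
d + (-2252091 - 1681399) = 1035969794197/1075846804 + (-2252091 - 1681399) = 1035969794197/1075846804 - 3933490 = -4230796675271763/1075846804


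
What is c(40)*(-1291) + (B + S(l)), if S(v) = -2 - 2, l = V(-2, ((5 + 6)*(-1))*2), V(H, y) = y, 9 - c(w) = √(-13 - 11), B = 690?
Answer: -10933 + 2582*I*√6 ≈ -10933.0 + 6324.6*I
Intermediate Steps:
c(w) = 9 - 2*I*√6 (c(w) = 9 - √(-13 - 11) = 9 - √(-24) = 9 - 2*I*√6)
l = -22 (l = ((5 + 6)*(-1))*2 = (11*(-1))*2 = -11*2 = -22)
S(v) = -4
c(40)*(-1291) + (B + S(l)) = (9 - 2*I*√6)*(-1291) + (690 - 4) = (-11619 + 2582*I*√6) + 686 = -10933 + 2582*I*√6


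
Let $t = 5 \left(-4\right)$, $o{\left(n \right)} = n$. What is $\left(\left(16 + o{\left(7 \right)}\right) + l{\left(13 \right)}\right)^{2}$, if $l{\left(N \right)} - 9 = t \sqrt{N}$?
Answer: $6224 - 1280 \sqrt{13} \approx 1608.9$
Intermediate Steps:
$t = -20$
$l{\left(N \right)} = 9 - 20 \sqrt{N}$
$\left(\left(16 + o{\left(7 \right)}\right) + l{\left(13 \right)}\right)^{2} = \left(\left(16 + 7\right) + \left(9 - 20 \sqrt{13}\right)\right)^{2} = \left(23 + \left(9 - 20 \sqrt{13}\right)\right)^{2} = \left(32 - 20 \sqrt{13}\right)^{2}$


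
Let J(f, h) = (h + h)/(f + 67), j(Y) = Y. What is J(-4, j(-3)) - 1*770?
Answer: -16172/21 ≈ -770.10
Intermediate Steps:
J(f, h) = 2*h/(67 + f) (J(f, h) = (2*h)/(67 + f) = 2*h/(67 + f))
J(-4, j(-3)) - 1*770 = 2*(-3)/(67 - 4) - 1*770 = 2*(-3)/63 - 770 = 2*(-3)*(1/63) - 770 = -2/21 - 770 = -16172/21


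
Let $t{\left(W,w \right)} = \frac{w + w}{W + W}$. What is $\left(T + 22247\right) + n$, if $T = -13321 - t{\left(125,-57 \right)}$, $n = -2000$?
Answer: $\frac{865807}{125} \approx 6926.5$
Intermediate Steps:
$t{\left(W,w \right)} = \frac{w}{W}$ ($t{\left(W,w \right)} = \frac{2 w}{2 W} = 2 w \frac{1}{2 W} = \frac{w}{W}$)
$T = - \frac{1665068}{125}$ ($T = -13321 - - \frac{57}{125} = -13321 + \frac{57}{125} = - \frac{1665068}{125} \approx -13321.0$)
$\left(T + 22247\right) + n = \left(- \frac{1665068}{125} + 22247\right) - 2000 = \frac{1115807}{125} - 2000 = \frac{865807}{125}$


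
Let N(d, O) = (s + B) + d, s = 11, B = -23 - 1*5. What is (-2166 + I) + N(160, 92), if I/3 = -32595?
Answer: -99808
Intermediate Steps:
B = -28 (B = -23 - 5 = -28)
I = -97785 (I = 3*(-32595) = -97785)
N(d, O) = -17 + d (N(d, O) = (11 - 28) + d = -17 + d)
(-2166 + I) + N(160, 92) = (-2166 - 97785) + (-17 + 160) = -99951 + 143 = -99808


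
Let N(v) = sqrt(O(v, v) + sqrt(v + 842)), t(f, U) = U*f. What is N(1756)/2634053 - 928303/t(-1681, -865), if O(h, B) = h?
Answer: -928303/1454065 + sqrt(1756 + sqrt(2598))/2634053 ≈ -0.63840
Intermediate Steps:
N(v) = sqrt(v + sqrt(842 + v)) (N(v) = sqrt(v + sqrt(v + 842)) = sqrt(v + sqrt(842 + v)))
N(1756)/2634053 - 928303/t(-1681, -865) = sqrt(1756 + sqrt(842 + 1756))/2634053 - 928303/((-865*(-1681))) = sqrt(1756 + sqrt(2598))*(1/2634053) - 928303/1454065 = sqrt(1756 + sqrt(2598))/2634053 - 928303*1/1454065 = sqrt(1756 + sqrt(2598))/2634053 - 928303/1454065 = -928303/1454065 + sqrt(1756 + sqrt(2598))/2634053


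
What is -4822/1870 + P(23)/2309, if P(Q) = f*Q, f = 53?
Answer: -4427234/2158915 ≈ -2.0507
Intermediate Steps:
P(Q) = 53*Q
-4822/1870 + P(23)/2309 = -4822/1870 + (53*23)/2309 = -4822*1/1870 + 1219*(1/2309) = -2411/935 + 1219/2309 = -4427234/2158915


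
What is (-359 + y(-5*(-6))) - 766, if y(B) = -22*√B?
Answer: -1125 - 22*√30 ≈ -1245.5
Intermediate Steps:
(-359 + y(-5*(-6))) - 766 = (-359 - 22*√30) - 766 = -1125 - 22*√30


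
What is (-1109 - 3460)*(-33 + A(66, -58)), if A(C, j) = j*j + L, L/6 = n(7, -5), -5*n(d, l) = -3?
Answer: -76178937/5 ≈ -1.5236e+7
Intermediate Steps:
n(d, l) = 3/5 (n(d, l) = -1/5*(-3) = 3/5)
L = 18/5 (L = 6*(3/5) = 18/5 ≈ 3.6000)
A(C, j) = 18/5 + j**2 (A(C, j) = j*j + 18/5 = j**2 + 18/5 = 18/5 + j**2)
(-1109 - 3460)*(-33 + A(66, -58)) = (-1109 - 3460)*(-33 + (18/5 + (-58)**2)) = -4569*(-33 + (18/5 + 3364)) = -4569*(-33 + 16838/5) = -4569*16673/5 = -76178937/5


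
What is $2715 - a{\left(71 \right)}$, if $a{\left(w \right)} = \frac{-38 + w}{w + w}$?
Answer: $\frac{385497}{142} \approx 2714.8$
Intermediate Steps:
$a{\left(w \right)} = \frac{-38 + w}{2 w}$
$2715 - a{\left(71 \right)} = 2715 - \frac{-38 + 71}{2 \cdot 71} = 2715 - \frac{1}{2} \cdot \frac{1}{71} \cdot 33 = 2715 - \frac{33}{142} = \frac{385497}{142}$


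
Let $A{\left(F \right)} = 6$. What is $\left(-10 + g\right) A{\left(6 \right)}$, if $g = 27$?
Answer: $102$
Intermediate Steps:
$\left(-10 + g\right) A{\left(6 \right)} = \left(-10 + 27\right) 6 = 17 \cdot 6 = 102$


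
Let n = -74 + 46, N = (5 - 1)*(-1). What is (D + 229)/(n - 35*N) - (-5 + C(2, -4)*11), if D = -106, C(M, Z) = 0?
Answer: 683/112 ≈ 6.0982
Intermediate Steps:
N = -4 (N = 4*(-1) = -4)
n = -28
(D + 229)/(n - 35*N) - (-5 + C(2, -4)*11) = (-106 + 229)/(-28 - 35*(-4)) - (-5 + 0*11) = 123/(-28 + 140) - (-5 + 0) = 123/112 - 1*(-5) = 123*(1/112) + 5 = 123/112 + 5 = 683/112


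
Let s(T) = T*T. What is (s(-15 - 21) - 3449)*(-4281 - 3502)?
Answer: 16756799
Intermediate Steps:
s(T) = T²
(s(-15 - 21) - 3449)*(-4281 - 3502) = ((-15 - 21)² - 3449)*(-4281 - 3502) = ((-36)² - 3449)*(-7783) = (1296 - 3449)*(-7783) = -2153*(-7783) = 16756799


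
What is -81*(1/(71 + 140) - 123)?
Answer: 2102112/211 ≈ 9962.6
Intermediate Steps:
-81*(1/(71 + 140) - 123) = -81*(1/211 - 123) = -81*(-25952/211) = 2102112/211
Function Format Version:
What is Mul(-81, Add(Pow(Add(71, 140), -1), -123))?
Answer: Rational(2102112, 211) ≈ 9962.6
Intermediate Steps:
Mul(-81, Add(Pow(Add(71, 140), -1), -123)) = Mul(-81, Add(Pow(211, -1), -123)) = Mul(-81, Add(Rational(1, 211), -123)) = Mul(-81, Rational(-25952, 211)) = Rational(2102112, 211)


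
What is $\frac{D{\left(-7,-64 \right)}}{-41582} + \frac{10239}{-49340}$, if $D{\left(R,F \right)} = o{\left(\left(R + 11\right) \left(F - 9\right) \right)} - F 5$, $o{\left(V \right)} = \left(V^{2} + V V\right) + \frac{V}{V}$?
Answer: $- \frac{4427723879}{1025827940} \approx -4.3162$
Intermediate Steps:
$o{\left(V \right)} = 1 + 2 V^{2}$ ($o{\left(V \right)} = \left(V^{2} + V^{2}\right) + 1 = 2 V^{2} + 1 = 1 + 2 V^{2}$)
$D{\left(R,F \right)} = 1 - 5 F + 2 \left(-9 + F\right)^{2} \left(11 + R\right)^{2}$ ($D{\left(R,F \right)} = \left(1 + 2 \left(\left(R + 11\right) \left(F - 9\right)\right)^{2}\right) - F 5 = \left(1 + 2 \left(\left(11 + R\right) \left(-9 + F\right)\right)^{2}\right) - 5 F = \left(1 + 2 \left(\left(-9 + F\right) \left(11 + R\right)\right)^{2}\right) - 5 F = \left(1 + 2 \left(-9 + F\right)^{2} \left(11 + R\right)^{2}\right) - 5 F = 1 - 5 F + 2 \left(-9 + F\right)^{2} \left(11 + R\right)^{2}$)
$\frac{D{\left(-7,-64 \right)}}{-41582} + \frac{10239}{-49340} = \frac{1 - -320 + 2 \left(-99 - -63 + 11 \left(-64\right) - -448\right)^{2}}{-41582} + \frac{10239}{-49340} = \left(1 + 320 + 2 \left(-99 + 63 - 704 + 448\right)^{2}\right) \left(- \frac{1}{41582}\right) + 10239 \left(- \frac{1}{49340}\right) = \left(1 + 320 + 2 \left(-292\right)^{2}\right) \left(- \frac{1}{41582}\right) - \frac{10239}{49340} = \left(1 + 320 + 2 \cdot 85264\right) \left(- \frac{1}{41582}\right) - \frac{10239}{49340} = \left(1 + 320 + 170528\right) \left(- \frac{1}{41582}\right) - \frac{10239}{49340} = 170849 \left(- \frac{1}{41582}\right) - \frac{10239}{49340} = - \frac{170849}{41582} - \frac{10239}{49340} = - \frac{4427723879}{1025827940}$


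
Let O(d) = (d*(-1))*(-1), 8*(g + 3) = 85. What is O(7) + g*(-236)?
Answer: -3585/2 ≈ -1792.5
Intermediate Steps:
g = 61/8 (g = -3 + (⅛)*85 = -3 + 85/8 = 61/8 ≈ 7.6250)
O(d) = d (O(d) = -d*(-1) = d)
O(7) + g*(-236) = 7 + (61/8)*(-236) = 7 - 3599/2 = -3585/2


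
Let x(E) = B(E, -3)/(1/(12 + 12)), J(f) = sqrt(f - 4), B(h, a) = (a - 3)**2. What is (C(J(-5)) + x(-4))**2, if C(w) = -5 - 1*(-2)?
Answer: 741321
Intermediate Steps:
B(h, a) = (-3 + a)**2
J(f) = sqrt(-4 + f)
C(w) = -3 (C(w) = -5 + 2 = -3)
x(E) = 864 (x(E) = (-3 - 3)**2/(1/(12 + 12)) = (-6)**2/(1/24) = 36/(1/24) = 36*24 = 864)
(C(J(-5)) + x(-4))**2 = (-3 + 864)**2 = 861**2 = 741321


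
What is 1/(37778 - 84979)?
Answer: -1/47201 ≈ -2.1186e-5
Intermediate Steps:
1/(37778 - 84979) = 1/(-47201) = -1/47201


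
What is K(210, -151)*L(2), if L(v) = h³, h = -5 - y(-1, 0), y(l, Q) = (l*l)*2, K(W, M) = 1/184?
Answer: -343/184 ≈ -1.8641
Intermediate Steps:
K(W, M) = 1/184
y(l, Q) = 2*l² (y(l, Q) = l²*2 = 2*l²)
h = -7 (h = -5 - 2*(-1)² = -5 - 2 = -7)
L(v) = -343 (L(v) = (-7)³ = -343)
K(210, -151)*L(2) = (1/184)*(-343) = -343/184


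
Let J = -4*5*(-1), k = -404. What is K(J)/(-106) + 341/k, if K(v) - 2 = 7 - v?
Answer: -15851/21412 ≈ -0.74029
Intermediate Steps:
J = 20 (J = -20*(-1) = 20)
K(v) = 9 - v (K(v) = 2 + (7 - v) = 9 - v)
K(J)/(-106) + 341/k = (9 - 1*20)/(-106) + 341/(-404) = (9 - 20)*(-1/106) + 341*(-1/404) = -11*(-1/106) - 341/404 = 11/106 - 341/404 = -15851/21412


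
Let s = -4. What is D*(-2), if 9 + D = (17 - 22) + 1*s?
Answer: 36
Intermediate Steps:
D = -18 (D = -9 + ((17 - 22) + 1*(-4)) = -9 + (-5 - 4) = -9 - 9 = -18)
D*(-2) = -18*(-2) = 36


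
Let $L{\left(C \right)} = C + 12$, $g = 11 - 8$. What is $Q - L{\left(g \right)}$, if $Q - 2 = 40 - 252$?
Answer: $-225$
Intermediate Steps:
$g = 3$
$Q = -210$ ($Q = 2 + \left(40 - 252\right) = 2 - 212 = -210$)
$L{\left(C \right)} = 12 + C$
$Q - L{\left(g \right)} = -210 - \left(12 + 3\right) = -210 - 15 = -225$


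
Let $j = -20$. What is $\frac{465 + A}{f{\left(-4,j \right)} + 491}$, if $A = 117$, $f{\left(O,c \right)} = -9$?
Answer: $\frac{291}{241} \approx 1.2075$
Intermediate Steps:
$\frac{465 + A}{f{\left(-4,j \right)} + 491} = \frac{465 + 117}{-9 + 491} = \frac{582}{482} = 582 \cdot \frac{1}{482} = \frac{291}{241}$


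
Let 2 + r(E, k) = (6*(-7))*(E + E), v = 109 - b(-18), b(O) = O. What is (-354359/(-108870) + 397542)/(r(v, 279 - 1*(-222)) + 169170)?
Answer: 43280751899/17255895000 ≈ 2.5082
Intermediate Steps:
v = 127 (v = 109 - 1*(-18) = 109 + 18 = 127)
r(E, k) = -2 - 84*E (r(E, k) = -2 + (6*(-7))*(E + E) = -2 - 84*E)
(-354359/(-108870) + 397542)/(r(v, 279 - 1*(-222)) + 169170) = (-354359/(-108870) + 397542)/((-2 - 84*127) + 169170) = (-354359*(-1/108870) + 397542)/((-2 - 10668) + 169170) = (354359/108870 + 397542)/(-10670 + 169170) = (43280751899/108870)/158500 = (43280751899/108870)*(1/158500) = 43280751899/17255895000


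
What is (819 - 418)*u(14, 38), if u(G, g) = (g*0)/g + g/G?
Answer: 7619/7 ≈ 1088.4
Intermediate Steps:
u(G, g) = g/G (u(G, g) = 0/g + g/G = 0 + g/G = g/G)
(819 - 418)*u(14, 38) = (819 - 418)*(38/14) = 401*(38*(1/14)) = 401*(19/7) = 7619/7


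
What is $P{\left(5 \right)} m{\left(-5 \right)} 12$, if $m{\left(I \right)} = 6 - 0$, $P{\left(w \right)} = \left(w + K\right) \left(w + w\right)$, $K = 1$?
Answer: $4320$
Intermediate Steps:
$P{\left(w \right)} = 2 w \left(1 + w\right)$ ($P{\left(w \right)} = \left(w + 1\right) \left(w + w\right) = \left(1 + w\right) 2 w = 2 w \left(1 + w\right)$)
$m{\left(I \right)} = 6$ ($m{\left(I \right)} = 6 + 0 = 6$)
$P{\left(5 \right)} m{\left(-5 \right)} 12 = 2 \cdot 5 \left(1 + 5\right) 6 \cdot 12 = 2 \cdot 5 \cdot 6 \cdot 6 \cdot 12 = 60 \cdot 6 \cdot 12 = 360 \cdot 12 = 4320$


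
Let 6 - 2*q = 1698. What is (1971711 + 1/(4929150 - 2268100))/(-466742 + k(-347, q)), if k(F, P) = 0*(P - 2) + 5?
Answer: -5246821556551/1242010493850 ≈ -4.2245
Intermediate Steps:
q = -846 (q = 3 - ½*1698 = 3 - 849 = -846)
k(F, P) = 5 (k(F, P) = 0*(-2 + P) + 5 = 0 + 5 = 5)
(1971711 + 1/(4929150 - 2268100))/(-466742 + k(-347, q)) = (1971711 + 1/(4929150 - 2268100))/(-466742 + 5) = (1971711 + 1/2661050)/(-466737) = (1971711 + 1/2661050)*(-1/466737) = (5246821556551/2661050)*(-1/466737) = -5246821556551/1242010493850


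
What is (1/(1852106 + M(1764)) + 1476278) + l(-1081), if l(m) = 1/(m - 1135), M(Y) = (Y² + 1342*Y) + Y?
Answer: 11994466785787177/8124802232 ≈ 1.4763e+6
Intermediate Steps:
M(Y) = Y² + 1343*Y
l(m) = 1/(-1135 + m)
(1/(1852106 + M(1764)) + 1476278) + l(-1081) = (1/(1852106 + 1764*(1343 + 1764)) + 1476278) + 1/(-1135 - 1081) = (1/(1852106 + 1764*3107) + 1476278) + 1/(-2216) = (1/(1852106 + 5480748) + 1476278) - 1/2216 = (1/7332854 + 1476278) - 1/2216 = 10825331037413/7332854 - 1/2216 = 11994466785787177/8124802232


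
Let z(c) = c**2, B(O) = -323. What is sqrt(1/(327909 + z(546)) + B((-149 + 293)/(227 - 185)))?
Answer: I*sqrt(5063442299034)/125205 ≈ 17.972*I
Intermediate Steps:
sqrt(1/(327909 + z(546)) + B((-149 + 293)/(227 - 185))) = sqrt(1/(327909 + 546**2) - 323) = sqrt(1/(327909 + 298116) - 323) = sqrt(1/626025 - 323) = sqrt(-202206074/626025) = I*sqrt(5063442299034)/125205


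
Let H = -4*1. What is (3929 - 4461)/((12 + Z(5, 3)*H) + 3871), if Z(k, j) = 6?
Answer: -532/3859 ≈ -0.13786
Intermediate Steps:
H = -4
(3929 - 4461)/((12 + Z(5, 3)*H) + 3871) = (3929 - 4461)/((12 + 6*(-4)) + 3871) = -532/((12 - 24) + 3871) = -532/(-12 + 3871) = -532/3859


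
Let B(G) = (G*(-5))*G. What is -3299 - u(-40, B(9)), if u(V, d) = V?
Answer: -3259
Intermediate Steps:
B(G) = -5*G**2 (B(G) = (-5*G)*G = -5*G**2)
-3299 - u(-40, B(9)) = -3299 - 1*(-40) = -3299 + 40 = -3259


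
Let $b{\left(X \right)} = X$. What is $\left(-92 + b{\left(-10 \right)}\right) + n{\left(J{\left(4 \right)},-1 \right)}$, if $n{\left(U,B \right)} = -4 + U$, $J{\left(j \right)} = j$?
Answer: $-102$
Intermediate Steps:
$\left(-92 + b{\left(-10 \right)}\right) + n{\left(J{\left(4 \right)},-1 \right)} = \left(-92 - 10\right) + \left(-4 + 4\right) = -102 + 0 = -102$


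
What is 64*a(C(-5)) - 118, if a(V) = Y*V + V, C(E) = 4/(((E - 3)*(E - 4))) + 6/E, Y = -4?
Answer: 1526/15 ≈ 101.73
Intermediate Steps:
C(E) = 6/E + 4/((-4 + E)*(-3 + E)) (C(E) = 4/(((-3 + E)*(-4 + E))) + 6/E = 4/(((-4 + E)*(-3 + E))) + 6/E = 4*(1/((-4 + E)*(-3 + E))) + 6/E = 4/((-4 + E)*(-3 + E)) + 6/E = 6/E + 4/((-4 + E)*(-3 + E)))
a(V) = -3*V (a(V) = -4*V + V = -3*V)
64*a(C(-5)) - 118 = 64*(-6*(36 - 19*(-5) + 3*(-5)**2)/((-5)*(12 + (-5)**2 - 7*(-5)))) - 118 = 64*(-6*(-1)*(36 + 95 + 3*25)/(5*(12 + 25 + 35))) - 118 = 64*(-6*(-1)*(36 + 95 + 75)/(5*72)) - 118 = 64*(-6*(-1)*206/(5*72)) - 118 = 64*(-3*(-103/90)) - 118 = 64*(103/30) - 118 = 3296/15 - 118 = 1526/15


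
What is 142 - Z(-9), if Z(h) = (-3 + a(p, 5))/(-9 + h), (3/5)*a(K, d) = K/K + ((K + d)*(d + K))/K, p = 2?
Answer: 5191/36 ≈ 144.19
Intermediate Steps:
a(K, d) = 5/3 + 5*(K + d)²/(3*K) (a(K, d) = 5*(K/K + ((K + d)*(d + K))/K)/3 = 5*(1 + ((K + d)*(K + d))/K)/3 = 5*(1 + (K + d)²/K)/3 = 5/3 + 5*(K + d)²/(3*K))
Z(h) = 79/(2*(-9 + h)) (Z(h) = (-3 + (5/3)*(2 + (2 + 5)²)/2)/(-9 + h) = (-3 + (5/3)*(½)*(2 + 7²))/(-9 + h) = (-3 + (5/3)*(½)*(2 + 49))/(-9 + h) = (-3 + (5/3)*(½)*51)/(-9 + h) = (-3 + 85/2)/(-9 + h) = 79/(2*(-9 + h)))
142 - Z(-9) = 142 - 79/(2*(-9 - 9)) = 142 - 79/(2*(-18)) = 142 - 79*(-1)/(2*18) = 142 - 1*(-79/36) = 142 + 79/36 = 5191/36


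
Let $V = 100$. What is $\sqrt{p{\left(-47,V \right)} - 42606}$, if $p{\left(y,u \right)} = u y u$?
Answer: $i \sqrt{512606} \approx 715.96 i$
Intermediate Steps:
$p{\left(y,u \right)} = y u^{2}$
$\sqrt{p{\left(-47,V \right)} - 42606} = \sqrt{- 47 \cdot 100^{2} - 42606} = \sqrt{\left(-47\right) 10000 - 42606} = \sqrt{-470000 - 42606} = \sqrt{-512606} = i \sqrt{512606}$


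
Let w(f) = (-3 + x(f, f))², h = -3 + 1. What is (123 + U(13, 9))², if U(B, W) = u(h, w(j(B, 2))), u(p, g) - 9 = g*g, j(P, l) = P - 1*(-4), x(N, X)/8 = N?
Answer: 97906943808127609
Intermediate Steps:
x(N, X) = 8*N
h = -2
j(P, l) = 4 + P (j(P, l) = P + 4 = 4 + P)
w(f) = (-3 + 8*f)²
u(p, g) = 9 + g² (u(p, g) = 9 + g*g = 9 + g²)
U(B, W) = 9 + (29 + 8*B)⁴ (U(B, W) = 9 + ((-3 + 8*(4 + B))²)² = 9 + ((-3 + (32 + 8*B))²)² = 9 + ((29 + 8*B)²)² = 9 + (29 + 8*B)⁴)
(123 + U(13, 9))² = (123 + (9 + (29 + 8*13)⁴))² = (123 + (9 + (29 + 104)⁴))² = (123 + (9 + 133⁴))² = (123 + (9 + 312900721))² = (123 + 312900730)² = 312900853² = 97906943808127609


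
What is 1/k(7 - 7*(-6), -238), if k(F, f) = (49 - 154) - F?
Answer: -1/154 ≈ -0.0064935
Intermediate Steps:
k(F, f) = -105 - F
1/k(7 - 7*(-6), -238) = 1/(-105 - (7 - 7*(-6))) = 1/(-105 - (7 + 42)) = 1/(-105 - 1*49) = 1/(-105 - 49) = 1/(-154) = -1/154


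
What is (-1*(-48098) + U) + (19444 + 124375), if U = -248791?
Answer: -56874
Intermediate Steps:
(-1*(-48098) + U) + (19444 + 124375) = (-1*(-48098) - 248791) + (19444 + 124375) = (48098 - 248791) + 143819 = -200693 + 143819 = -56874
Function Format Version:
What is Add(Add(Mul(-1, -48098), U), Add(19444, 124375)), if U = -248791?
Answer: -56874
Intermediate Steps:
Add(Add(Mul(-1, -48098), U), Add(19444, 124375)) = Add(Add(Mul(-1, -48098), -248791), Add(19444, 124375)) = Add(Add(48098, -248791), 143819) = Add(-200693, 143819) = -56874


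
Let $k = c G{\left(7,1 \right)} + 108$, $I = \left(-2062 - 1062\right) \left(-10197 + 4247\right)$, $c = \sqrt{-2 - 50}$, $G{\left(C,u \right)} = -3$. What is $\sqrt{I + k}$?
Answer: $\sqrt{18587908 - 6 i \sqrt{13}} \approx 4311.4 - 0.002 i$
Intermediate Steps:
$c = 2 i \sqrt{13}$ ($c = \sqrt{-52} = 2 i \sqrt{13} \approx 7.2111 i$)
$I = 18587800$ ($I = \left(-3124\right) \left(-5950\right) = 18587800$)
$k = 108 - 6 i \sqrt{13}$ ($k = 2 i \sqrt{13} \left(-3\right) + 108 = - 6 i \sqrt{13} + 108 = 108 - 6 i \sqrt{13} \approx 108.0 - 21.633 i$)
$\sqrt{I + k} = \sqrt{18587800 + \left(108 - 6 i \sqrt{13}\right)} = \sqrt{18587908 - 6 i \sqrt{13}}$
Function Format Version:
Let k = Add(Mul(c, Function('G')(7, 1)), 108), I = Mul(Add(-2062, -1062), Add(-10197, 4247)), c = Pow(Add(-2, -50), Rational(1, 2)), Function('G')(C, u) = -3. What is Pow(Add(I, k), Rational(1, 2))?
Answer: Pow(Add(18587908, Mul(-6, I, Pow(13, Rational(1, 2)))), Rational(1, 2)) ≈ Add(4311.4, Mul(-0.e-3, I))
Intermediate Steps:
c = Mul(2, I, Pow(13, Rational(1, 2))) (c = Pow(-52, Rational(1, 2)) = Mul(2, I, Pow(13, Rational(1, 2))) ≈ Mul(7.2111, I))
I = 18587800 (I = Mul(-3124, -5950) = 18587800)
k = Add(108, Mul(-6, I, Pow(13, Rational(1, 2)))) (k = Add(Mul(Mul(2, I, Pow(13, Rational(1, 2))), -3), 108) = Add(Mul(-6, I, Pow(13, Rational(1, 2))), 108) = Add(108, Mul(-6, I, Pow(13, Rational(1, 2)))) ≈ Add(108.00, Mul(-21.633, I)))
Pow(Add(I, k), Rational(1, 2)) = Pow(Add(18587800, Add(108, Mul(-6, I, Pow(13, Rational(1, 2))))), Rational(1, 2)) = Pow(Add(18587908, Mul(-6, I, Pow(13, Rational(1, 2)))), Rational(1, 2))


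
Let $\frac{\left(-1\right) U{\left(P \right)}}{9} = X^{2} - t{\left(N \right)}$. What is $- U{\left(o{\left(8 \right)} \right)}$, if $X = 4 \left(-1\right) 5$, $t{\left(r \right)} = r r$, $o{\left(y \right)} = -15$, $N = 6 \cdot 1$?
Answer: $3276$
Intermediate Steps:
$N = 6$
$t{\left(r \right)} = r^{2}$
$X = -20$ ($X = \left(-4\right) 5 = -20$)
$U{\left(P \right)} = -3276$ ($U{\left(P \right)} = - 9 \left(\left(-20\right)^{2} - 6^{2}\right) = - 9 \left(400 - 36\right) = \left(-9\right) 364 = -3276$)
$- U{\left(o{\left(8 \right)} \right)} = \left(-1\right) \left(-3276\right) = 3276$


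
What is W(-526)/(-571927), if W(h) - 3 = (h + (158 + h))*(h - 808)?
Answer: -1192599/571927 ≈ -2.0852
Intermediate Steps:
W(h) = 3 + (-808 + h)*(158 + 2*h) (W(h) = 3 + (h + (158 + h))*(h - 808) = 3 + (158 + 2*h)*(-808 + h) = 3 + (-808 + h)*(158 + 2*h))
W(-526)/(-571927) = (-127661 - 1458*(-526) + 2*(-526)²)/(-571927) = (-127661 + 766908 + 2*276676)*(-1/571927) = (-127661 + 766908 + 553352)*(-1/571927) = 1192599*(-1/571927) = -1192599/571927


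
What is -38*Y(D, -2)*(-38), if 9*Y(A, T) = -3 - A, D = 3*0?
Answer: -1444/3 ≈ -481.33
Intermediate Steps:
D = 0
Y(A, T) = -⅓ - A/9 (Y(A, T) = (-3 - A)/9 = -⅓ - A/9)
-38*Y(D, -2)*(-38) = -38*(-⅓ - ⅑*0)*(-38) = -38*(-⅓ + 0)*(-38) = -38*(-⅓)*(-38) = (38/3)*(-38) = -1444/3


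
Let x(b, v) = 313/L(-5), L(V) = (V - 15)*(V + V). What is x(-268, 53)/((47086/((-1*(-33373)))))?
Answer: 10445749/9417200 ≈ 1.1092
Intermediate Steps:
L(V) = 2*V*(-15 + V) (L(V) = (-15 + V)*(2*V) = 2*V*(-15 + V))
x(b, v) = 313/200 (x(b, v) = 313/((2*(-5)*(-15 - 5))) = 313/((2*(-5)*(-20))) = 313/200)
x(-268, 53)/((47086/((-1*(-33373))))) = 313/(200*((47086/((-1*(-33373)))))) = 313/(200*((47086/33373))) = 313/(200*((47086*(1/33373)))) = 313/(200*(47086/33373)) = (313/200)*(33373/47086) = 10445749/9417200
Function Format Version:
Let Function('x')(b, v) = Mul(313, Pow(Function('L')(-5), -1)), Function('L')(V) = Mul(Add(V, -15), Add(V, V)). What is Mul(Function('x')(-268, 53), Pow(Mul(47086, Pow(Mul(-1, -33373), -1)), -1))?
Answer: Rational(10445749, 9417200) ≈ 1.1092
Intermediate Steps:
Function('L')(V) = Mul(2, V, Add(-15, V)) (Function('L')(V) = Mul(Add(-15, V), Mul(2, V)) = Mul(2, V, Add(-15, V)))
Function('x')(b, v) = Rational(313, 200) (Function('x')(b, v) = Mul(313, Pow(Mul(2, -5, Add(-15, -5)), -1)) = Mul(313, Pow(Mul(2, -5, -20), -1)) = Mul(313, Pow(200, -1)) = Mul(313, Rational(1, 200)) = Rational(313, 200))
Mul(Function('x')(-268, 53), Pow(Mul(47086, Pow(Mul(-1, -33373), -1)), -1)) = Mul(Rational(313, 200), Pow(Mul(47086, Pow(Mul(-1, -33373), -1)), -1)) = Mul(Rational(313, 200), Pow(Mul(47086, Pow(33373, -1)), -1)) = Mul(Rational(313, 200), Pow(Mul(47086, Rational(1, 33373)), -1)) = Mul(Rational(313, 200), Pow(Rational(47086, 33373), -1)) = Mul(Rational(313, 200), Rational(33373, 47086)) = Rational(10445749, 9417200)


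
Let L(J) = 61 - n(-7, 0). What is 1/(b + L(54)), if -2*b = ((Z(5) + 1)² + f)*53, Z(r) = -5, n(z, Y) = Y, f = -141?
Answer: 2/6747 ≈ 0.00029643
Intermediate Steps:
L(J) = 61 (L(J) = 61 - 1*0 = 61 + 0 = 61)
b = 6625/2 (b = -((-5 + 1)² - 141)*53/2 = -((-4)² - 141)*53/2 = -(16 - 141)*53/2 = -(-125)*53/2 = -½*(-6625) = 6625/2 ≈ 3312.5)
1/(b + L(54)) = 1/(6625/2 + 61) = 1/(6747/2) = 2/6747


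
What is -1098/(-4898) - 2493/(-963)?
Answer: 737116/262043 ≈ 2.8130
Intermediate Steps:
-1098/(-4898) - 2493/(-963) = -1098*(-1/4898) - 2493*(-1/963) = 549/2449 + 277/107 = 737116/262043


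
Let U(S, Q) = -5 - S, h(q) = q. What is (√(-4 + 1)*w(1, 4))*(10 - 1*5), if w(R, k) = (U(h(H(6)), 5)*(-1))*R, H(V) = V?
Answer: 55*I*√3 ≈ 95.263*I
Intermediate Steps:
w(R, k) = 11*R (w(R, k) = ((-5 - 1*6)*(-1))*R = ((-5 - 6)*(-1))*R = (-11*(-1))*R = 11*R)
(√(-4 + 1)*w(1, 4))*(10 - 1*5) = (√(-4 + 1)*(11*1))*(10 - 1*5) = (√(-3)*11)*(10 - 5) = ((I*√3)*11)*5 = (11*I*√3)*5 = 55*I*√3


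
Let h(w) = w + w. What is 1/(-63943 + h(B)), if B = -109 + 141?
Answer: -1/63879 ≈ -1.5655e-5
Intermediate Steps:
B = 32
h(w) = 2*w
1/(-63943 + h(B)) = 1/(-63943 + 2*32) = 1/(-63943 + 64) = 1/(-63879) = -1/63879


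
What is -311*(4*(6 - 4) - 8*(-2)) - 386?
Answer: -7850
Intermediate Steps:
-311*(4*(6 - 4) - 8*(-2)) - 386 = -311*(4*2 + 16) - 386 = -311*(8 + 16) - 386 = -311*24 - 386 = -7464 - 386 = -7850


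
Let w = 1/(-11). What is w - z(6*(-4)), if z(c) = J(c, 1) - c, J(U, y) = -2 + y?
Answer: -254/11 ≈ -23.091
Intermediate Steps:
z(c) = -1 - c (z(c) = (-2 + 1) - c = -1 - c)
w = -1/11 ≈ -0.090909
w - z(6*(-4)) = -1/11 - (-1 - 6*(-4)) = -1/11 - (-1 - 1*(-24)) = -1/11 - (-1 + 24) = -1/11 - 1*23 = -1/11 - 23 = -254/11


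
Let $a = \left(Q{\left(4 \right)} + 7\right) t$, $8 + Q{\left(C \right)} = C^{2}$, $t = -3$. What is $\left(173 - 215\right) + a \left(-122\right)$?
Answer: $5448$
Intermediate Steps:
$Q{\left(C \right)} = -8 + C^{2}$
$a = -45$ ($a = \left(\left(-8 + 4^{2}\right) + 7\right) \left(-3\right) = \left(\left(-8 + 16\right) + 7\right) \left(-3\right) = \left(8 + 7\right) \left(-3\right) = 15 \left(-3\right) = -45$)
$\left(173 - 215\right) + a \left(-122\right) = \left(173 - 215\right) - -5490 = -42 + 5490 = 5448$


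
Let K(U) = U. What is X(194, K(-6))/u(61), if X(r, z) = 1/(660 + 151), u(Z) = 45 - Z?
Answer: -1/12976 ≈ -7.7065e-5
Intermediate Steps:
X(r, z) = 1/811
X(194, K(-6))/u(61) = 1/(811*(45 - 1*61)) = 1/(811*(45 - 61)) = (1/811)/(-16) = (1/811)*(-1/16) = -1/12976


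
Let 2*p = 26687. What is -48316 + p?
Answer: -69945/2 ≈ -34973.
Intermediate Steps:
p = 26687/2 (p = (½)*26687 = 26687/2 ≈ 13344.)
-48316 + p = -48316 + 26687/2 = -69945/2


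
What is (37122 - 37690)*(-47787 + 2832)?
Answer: 25534440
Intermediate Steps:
(37122 - 37690)*(-47787 + 2832) = -568*(-44955) = 25534440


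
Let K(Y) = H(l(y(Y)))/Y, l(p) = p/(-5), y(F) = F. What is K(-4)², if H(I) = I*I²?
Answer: 256/15625 ≈ 0.016384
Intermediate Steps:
l(p) = -p/5 (l(p) = p*(-⅕) = -p/5)
H(I) = I³
K(Y) = -Y²/125 (K(Y) = (-Y/5)³/Y = (-Y³/125)/Y = -Y²/125)
K(-4)² = (-1/125*(-4)²)² = (-1/125*16)² = (-16/125)² = 256/15625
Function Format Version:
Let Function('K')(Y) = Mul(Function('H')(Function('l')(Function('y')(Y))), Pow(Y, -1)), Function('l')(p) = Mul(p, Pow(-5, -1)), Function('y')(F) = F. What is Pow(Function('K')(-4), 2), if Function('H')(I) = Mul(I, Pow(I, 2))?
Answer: Rational(256, 15625) ≈ 0.016384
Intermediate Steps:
Function('l')(p) = Mul(Rational(-1, 5), p) (Function('l')(p) = Mul(p, Rational(-1, 5)) = Mul(Rational(-1, 5), p))
Function('H')(I) = Pow(I, 3)
Function('K')(Y) = Mul(Rational(-1, 125), Pow(Y, 2)) (Function('K')(Y) = Mul(Pow(Mul(Rational(-1, 5), Y), 3), Pow(Y, -1)) = Mul(Mul(Rational(-1, 125), Pow(Y, 3)), Pow(Y, -1)) = Mul(Rational(-1, 125), Pow(Y, 2)))
Pow(Function('K')(-4), 2) = Pow(Mul(Rational(-1, 125), Pow(-4, 2)), 2) = Pow(Mul(Rational(-1, 125), 16), 2) = Pow(Rational(-16, 125), 2) = Rational(256, 15625)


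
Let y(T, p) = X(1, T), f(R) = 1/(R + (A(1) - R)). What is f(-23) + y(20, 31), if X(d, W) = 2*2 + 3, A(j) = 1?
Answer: 8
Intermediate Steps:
X(d, W) = 7 (X(d, W) = 4 + 3 = 7)
f(R) = 1 (f(R) = 1/(R + (1 - R)) = 1/1 = 1)
y(T, p) = 7
f(-23) + y(20, 31) = 1 + 7 = 8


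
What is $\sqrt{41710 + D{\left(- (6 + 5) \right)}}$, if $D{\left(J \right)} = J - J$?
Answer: $\sqrt{41710} \approx 204.23$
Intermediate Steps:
$D{\left(J \right)} = 0$
$\sqrt{41710 + D{\left(- (6 + 5) \right)}} = \sqrt{41710 + 0} = \sqrt{41710}$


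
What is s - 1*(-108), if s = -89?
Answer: 19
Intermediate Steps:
s - 1*(-108) = -89 - 1*(-108) = -89 + 108 = 19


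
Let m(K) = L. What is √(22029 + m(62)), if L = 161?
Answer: √22190 ≈ 148.96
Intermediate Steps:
m(K) = 161
√(22029 + m(62)) = √(22029 + 161) = √22190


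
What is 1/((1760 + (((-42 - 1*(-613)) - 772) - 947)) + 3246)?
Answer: 1/3858 ≈ 0.00025920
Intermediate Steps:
1/((1760 + (((-42 - 1*(-613)) - 772) - 947)) + 3246) = 1/((1760 + (((-42 + 613) - 772) - 947)) + 3246) = 1/((1760 + ((571 - 772) - 947)) + 3246) = 1/((1760 + (-201 - 947)) + 3246) = 1/((1760 - 1148) + 3246) = 1/(612 + 3246) = 1/3858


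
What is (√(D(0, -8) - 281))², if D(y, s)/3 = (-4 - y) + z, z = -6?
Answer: -311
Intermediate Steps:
D(y, s) = -30 - 3*y (D(y, s) = 3*((-4 - y) - 6) = 3*(-10 - y) = -30 - 3*y)
(√(D(0, -8) - 281))² = (√((-30 - 3*0) - 281))² = (√((-30 + 0) - 281))² = (√(-30 - 281))² = (√(-311))² = (I*√311)² = -311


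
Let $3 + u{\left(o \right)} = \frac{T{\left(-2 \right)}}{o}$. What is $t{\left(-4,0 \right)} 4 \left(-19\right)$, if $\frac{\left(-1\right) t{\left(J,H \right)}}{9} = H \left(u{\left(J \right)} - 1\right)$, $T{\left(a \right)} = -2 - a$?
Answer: $0$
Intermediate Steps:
$u{\left(o \right)} = -3$ ($u{\left(o \right)} = -3 + \frac{-2 - -2}{o} = -3 + \frac{-2 + 2}{o} = -3 + \frac{0}{o} = -3 + 0 = -3$)
$t{\left(J,H \right)} = 36 H$ ($t{\left(J,H \right)} = - 9 H \left(-3 - 1\right) = - 9 H \left(-4\right) = - 9 \left(- 4 H\right) = 36 H$)
$t{\left(-4,0 \right)} 4 \left(-19\right) = 36 \cdot 0 \cdot 4 \left(-19\right) = 0 \cdot 4 \left(-19\right) = 0 \left(-19\right) = 0$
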